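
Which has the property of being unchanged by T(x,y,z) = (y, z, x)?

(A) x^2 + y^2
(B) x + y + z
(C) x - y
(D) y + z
B

Apply T(x,y,z) = (y, z, x) to each option, i.e. replace (x, y, z) by the transformed coordinates.
Substitute the transformed coordinates into each option and compare with the original:
(A) x^2 + y^2  ->  (y)^2 + (z)^2 = y^2 + z^2   [differs from x^2 + y^2: not invariant]
(B) x + y + z  ->  (y) + (z) + (x) = x + y + z   [equals x + y + z: invariant]
(C) x - y  ->  (y) - (z) = y - z   [differs from x - y: not invariant]
(D) y + z  ->  (z) + (x) = x + z   [differs from y + z: not invariant]

Only option (B), x + y + z, is unchanged by the transformation.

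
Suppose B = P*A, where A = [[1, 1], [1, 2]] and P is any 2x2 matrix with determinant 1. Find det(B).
1

By the multiplicative property of determinants, det(B) = det(P*A) = det(P) * det(A) = det(A),
so the determinant is invariant under multiplication by any determinant-1 matrix; we just need det(A).

det(A) = (1)(2) - (1)(1) = 2 - 1 = 1

Therefore det(B) = 1 * 1 = 1.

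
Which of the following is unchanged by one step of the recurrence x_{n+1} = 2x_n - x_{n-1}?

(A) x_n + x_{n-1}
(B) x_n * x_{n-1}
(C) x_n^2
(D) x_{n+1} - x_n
D

For the recurrence x_{n+1} = 2x_n - x_{n-1}:

If x_{n+1} = 2x_n - x_{n-1}, then:
x_{n+1} - x_n = x_n - x_{n-1}
The first difference is constant throughout the sequence.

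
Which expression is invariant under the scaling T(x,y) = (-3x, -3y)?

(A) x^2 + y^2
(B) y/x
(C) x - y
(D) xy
B

Under the uniform scaling T(x,y) = (-3x, -3y):
Substitute the transformed coordinates into each option and compare with the original:
(A) x^2 + y^2  ->  (-3x)^2 + (-3y)^2 = 9x^2 + 9y^2   [differs from x^2 + y^2: not invariant]
(B) y/x  ->  (-3y)/(-3x) = y/x   [equals y/x: invariant]
(C) x - y  ->  (-3x) - (-3y) = -3x + 3y   [differs from x - y: not invariant]
(D) xy  ->  (-3x)(-3y) = 9xy   [differs from xy: not invariant]

Only option (B), y/x, is unchanged by the transformation.
The common factor -3 cancels in a ratio of coordinates, while sums, products and sums of squares pick up factors of -3 or 9.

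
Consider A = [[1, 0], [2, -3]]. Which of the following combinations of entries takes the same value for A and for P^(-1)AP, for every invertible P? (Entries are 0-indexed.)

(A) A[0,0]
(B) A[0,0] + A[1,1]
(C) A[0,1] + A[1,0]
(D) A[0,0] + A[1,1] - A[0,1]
B

A[0,0] + A[1,1] is the trace of A. By the cyclic property of the trace, tr(P^(-1)AP) = tr(APP^(-1)) = tr(A), so it is the same for every matrix similar to A.

The other combinations are not similarity invariants. For example, take P = [[1, 1], [1, 2]] (det P = 1), so P^(-1) = [[2, -1], [-1, 1]] and
B = P^(-1)AP = [[3, 6], [-2, -5]].
Evaluating each option on A and on B:
(A) A[0,0]: 1 for A, 3 for B -> changes
(B) A[0,0] + A[1,1]: -2 for A, -2 for B -> unchanged
(C) A[0,1] + A[1,0]: 2 for A, 4 for B -> changes
(D) A[0,0] + A[1,1] - A[0,1]: -2 for A, -8 for B -> changes

Only (B) A[0,0] + A[1,1] = -2 survives (and it does so for every P, not just this one), so it is the invariant.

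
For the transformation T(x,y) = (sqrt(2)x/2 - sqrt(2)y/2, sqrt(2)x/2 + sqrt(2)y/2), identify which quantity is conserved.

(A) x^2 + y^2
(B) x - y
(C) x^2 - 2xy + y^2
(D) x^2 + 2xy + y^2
A

An expression E(x,y) is invariant under T if E(T(x,y)) = E(x,y). Here T(x,y) = (sqrt(2)x/2 - sqrt(2)y/2, sqrt(2)x/2 + sqrt(2)y/2).
Substitute the transformed coordinates into each option and compare with the original:
(A) x^2 + y^2  ->  (sqrt(2)x/2 - sqrt(2)y/2)^2 + (sqrt(2)x/2 + sqrt(2)y/2)^2 = x^2 + y^2   [equals x^2 + y^2: invariant]
(B) x - y  ->  (sqrt(2)x/2 - sqrt(2)y/2) - (sqrt(2)x/2 + sqrt(2)y/2) = -sqrt(2)y   [differs from x - y: not invariant]
(C) x^2 - 2xy + y^2  ->  (sqrt(2)x/2 - sqrt(2)y/2)^2 - 2(sqrt(2)x/2 - sqrt(2)y/2)(sqrt(2)x/2 + sqrt(2)y/2) + (sqrt(2)x/2 + sqrt(2)y/2)^2 = 2y^2   [differs from x^2 - 2xy + y^2: not invariant]
(D) x^2 + 2xy + y^2  ->  (sqrt(2)x/2 - sqrt(2)y/2)^2 + 2(sqrt(2)x/2 - sqrt(2)y/2)(sqrt(2)x/2 + sqrt(2)y/2) + (sqrt(2)x/2 + sqrt(2)y/2)^2 = 2x^2   [differs from x^2 + 2xy + y^2: not invariant]

Only option (A), x^2 + y^2, is unchanged by the transformation.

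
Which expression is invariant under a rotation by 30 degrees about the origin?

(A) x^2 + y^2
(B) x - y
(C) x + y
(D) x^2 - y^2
A

A rotation by 30 degrees sends (x, y) to (sqrt(3)x/2 - y/2, x/2 + sqrt(3)y/2).
Substitute the transformed coordinates into each option and compare with the original:
(A) x^2 + y^2  ->  (sqrt(3)x/2 - y/2)^2 + (x/2 + sqrt(3)y/2)^2 = x^2 + y^2   [equals x^2 + y^2: invariant]
(B) x - y  ->  (sqrt(3)x/2 - y/2) - (x/2 + sqrt(3)y/2) = -x/2 + sqrt(3)x/2 - sqrt(3)y/2 - y/2   [differs from x - y: not invariant]
(C) x + y  ->  (sqrt(3)x/2 - y/2) + (x/2 + sqrt(3)y/2) = x/2 + sqrt(3)x/2 - y/2 + sqrt(3)y/2   [differs from x + y: not invariant]
(D) x^2 - y^2  ->  (sqrt(3)x/2 - y/2)^2 - (x/2 + sqrt(3)y/2)^2 = x^2/2 - sqrt(3)xy - y^2/2   [differs from x^2 - y^2: not invariant]

Only option (A), x^2 + y^2, is unchanged by the transformation.
Geometrically, x^2 + y^2 is the squared distance from the origin, which every rotation about the origin preserves.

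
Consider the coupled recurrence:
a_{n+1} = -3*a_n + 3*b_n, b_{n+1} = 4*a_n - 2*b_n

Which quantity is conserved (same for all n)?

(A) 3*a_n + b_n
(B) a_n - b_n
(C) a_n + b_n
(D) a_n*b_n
C

Replace a_n by a_{n+1} = -3*a_n + 3*b_n and b_n by b_{n+1} = 4*a_n - 2*b_n in each option and simplify:
(A) 3*a_n + b_n  ->  3*(-3*a_n + 3*b_n) + (4*a_n - 2*b_n) = -5*a_n + 7*b_n   [not conserved]
(B) a_n - b_n  ->  (-3*a_n + 3*b_n) - (4*a_n - 2*b_n) = -7*a_n + 5*b_n   [not conserved]
(C) a_n + b_n  ->  (-3*a_n + 3*b_n) + (4*a_n - 2*b_n) = a_n + b_n   [conserved]
(D) a_n*b_n  ->  (-3*a_n + 3*b_n)*(4*a_n - 2*b_n) = -12*a_n^2 + 18*a_n*b_n - 6*b_n^2   [not conserved]

Only (C) a_n + b_n returns to itself after one step, so it is the conserved quantity.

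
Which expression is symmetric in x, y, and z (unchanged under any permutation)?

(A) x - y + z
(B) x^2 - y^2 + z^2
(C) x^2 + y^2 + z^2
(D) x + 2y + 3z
C

A symmetric expression is unchanged when the variables are permuted; here the transformation to test is the swap (x, y) -> (y, x).
A symmetric expression must survive every permutation; the single swap x <-> y already eliminates the distractors, and the keyed expression is also unchanged by x <-> z and y <-> z (each variable enters it in exactly the same way).
Substitute the transformed coordinates into each option and compare with the original:
(A) x - y + z  ->  (y) - (x) + z = -x + y + z   [differs from x - y + z: not invariant]
(B) x^2 - y^2 + z^2  ->  (y)^2 - (x)^2 + z^2 = -x^2 + y^2 + z^2   [differs from x^2 - y^2 + z^2: not invariant]
(C) x^2 + y^2 + z^2  ->  (y)^2 + (x)^2 + z^2 = x^2 + y^2 + z^2   [equals x^2 + y^2 + z^2: invariant]
(D) x + 2y + 3z  ->  (y) + 2(x) + 3z = 2x + y + 3z   [differs from x + 2y + 3z: not invariant]

Only option (C), x^2 + y^2 + z^2, is unchanged by the transformation.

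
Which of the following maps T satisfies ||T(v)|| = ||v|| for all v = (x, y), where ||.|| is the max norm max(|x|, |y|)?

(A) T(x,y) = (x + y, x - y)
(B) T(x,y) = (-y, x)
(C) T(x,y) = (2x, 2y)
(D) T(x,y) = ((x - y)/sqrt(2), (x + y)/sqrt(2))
B

A transformation preserves a norm if ||T(v)|| = ||v|| for every v; a single vector where the norm changes rules an option out.

(A) T(x,y) = (x + y, x - y): v = (1, 1) has norm max(|1|, |1|) = 1, but T(v) = (2, 0) has norm 2 -- not preserved.
(B) T(x,y) = (-y, x): preserves the norm -- it only permutes the coordinates and/or flips signs, which leaves max(|x|, |y|) unchanged.
(C) T(x,y) = (2x, 2y): v = (1, 0) has norm max(|1|, |0|) = 1, but T(v) = (2, 0) has norm 2 -- not preserved.
(D) T(x,y) = ((x - y)/sqrt(2), (x + y)/sqrt(2)): v = (1, 0) has norm max(|1|, |0|) = 1, but T(v) = (sqrt(2)/2, sqrt(2)/2) has norm sqrt(2)/2 -- not preserved.

Therefore the answer is (B).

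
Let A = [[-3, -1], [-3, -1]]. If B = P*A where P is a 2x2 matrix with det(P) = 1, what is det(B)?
0

By the multiplicative property of determinants, det(B) = det(P*A) = det(P) * det(A) = det(A),
so the determinant is invariant under multiplication by any determinant-1 matrix; we just need det(A).

det(A) = (-3)(-1) - (-1)(-3) = 3 - 3 = 0

Therefore det(B) = 1 * 0 = 0.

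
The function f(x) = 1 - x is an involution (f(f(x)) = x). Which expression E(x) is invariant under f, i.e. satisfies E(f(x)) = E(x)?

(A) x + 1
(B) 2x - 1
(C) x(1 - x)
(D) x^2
C

Replace x by f(x) = 1 - x in each option and simplify. As a quick numerical cross-check, also compare E(3) with E(f(3)) = E(-2).

(A) x + 1  ->  (1 - x) + 1 = 2 - x; check: E(3) = 4 but E(-2) = -1.   [not invariant]
(B) 2x - 1  ->  2(1 - x) - 1 = 1 - 2x; check: E(3) = 5 but E(-2) = -5.   [not invariant]
(C) x(1 - x)  ->  (1 - x)(1 - (1 - x)), which simplifies back to x(1 - x); check: E(3) = -6, E(-2) = -6.   [invariant]
(D) x^2  ->  (1 - x)^2 = (x - 1)^2; check: E(3) = 9 but E(-2) = 4.   [not invariant]

Only (C) is unchanged. E is symmetric under swapping x with f(x) = 1 - x, which is exactly what an involution does.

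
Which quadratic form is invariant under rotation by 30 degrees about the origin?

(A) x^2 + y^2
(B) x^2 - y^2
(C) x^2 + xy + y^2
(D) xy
A

Rotation by 30 degrees sends (x, y) to (sqrt(3)x/2 - y/2, x/2 + sqrt(3)y/2).
Substitute the transformed coordinates into each option and compare with the original:
(A) x^2 + y^2  ->  (sqrt(3)x/2 - y/2)^2 + (x/2 + sqrt(3)y/2)^2 = x^2 + y^2   [equals x^2 + y^2: invariant]
(B) x^2 - y^2  ->  (sqrt(3)x/2 - y/2)^2 - (x/2 + sqrt(3)y/2)^2 = x^2/2 - sqrt(3)xy - y^2/2   [differs from x^2 - y^2: not invariant]
(C) x^2 + xy + y^2  ->  (sqrt(3)x/2 - y/2)^2 + (sqrt(3)x/2 - y/2)(x/2 + sqrt(3)y/2) + (x/2 + sqrt(3)y/2)^2 = sqrt(3)x^2/4 + x^2 + xy/2 - sqrt(3)y^2/4 + y^2   [differs from x^2 + xy + y^2: not invariant]
(D) xy  ->  (sqrt(3)x/2 - y/2)(x/2 + sqrt(3)y/2) = sqrt(3)x^2/4 + xy/2 - sqrt(3)y^2/4   [differs from xy: not invariant]

Only option (A), x^2 + y^2, is unchanged by the transformation.
x^2 + y^2 is the squared distance from the origin, which rotations preserve.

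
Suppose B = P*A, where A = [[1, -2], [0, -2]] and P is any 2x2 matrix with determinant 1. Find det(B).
-2

By the multiplicative property of determinants, det(B) = det(P*A) = det(P) * det(A) = det(A),
so the determinant is invariant under multiplication by any determinant-1 matrix; we just need det(A).

det(A) = (1)(-2) - (-2)(0) = -2 - 0 = -2

Therefore det(B) = 1 * (-2) = -2.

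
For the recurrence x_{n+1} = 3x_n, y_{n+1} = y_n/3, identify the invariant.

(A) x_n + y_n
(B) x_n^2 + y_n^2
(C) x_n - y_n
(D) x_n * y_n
D

For the recurrence x_{n+1} = 3x_n, y_{n+1} = y_n/3:

x_{n+1} * y_{n+1} = (3x_n) * (y_n/3) = x_n * y_n
The product is conserved.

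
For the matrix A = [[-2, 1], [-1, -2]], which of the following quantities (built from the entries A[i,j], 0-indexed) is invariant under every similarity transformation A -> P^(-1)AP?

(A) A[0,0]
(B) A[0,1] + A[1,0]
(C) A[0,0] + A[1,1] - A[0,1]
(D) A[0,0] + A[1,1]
D

A[0,0] + A[1,1] is the trace of A. By the cyclic property of the trace, tr(P^(-1)AP) = tr(APP^(-1)) = tr(A), so it is the same for every matrix similar to A.

The other combinations are not similarity invariants. For example, take P = [[2, 1], [1, 1]] (det P = 1), so P^(-1) = [[1, -1], [-1, 2]] and
B = P^(-1)AP = [[1, 2], [-5, -5]].
Evaluating each option on A and on B:
(A) A[0,0]: -2 for A, 1 for B -> changes
(B) A[0,1] + A[1,0]: 0 for A, -3 for B -> changes
(C) A[0,0] + A[1,1] - A[0,1]: -5 for A, -6 for B -> changes
(D) A[0,0] + A[1,1]: -4 for A, -4 for B -> unchanged

Only (D) A[0,0] + A[1,1] = -4 survives (and it does so for every P, not just this one), so it is the invariant.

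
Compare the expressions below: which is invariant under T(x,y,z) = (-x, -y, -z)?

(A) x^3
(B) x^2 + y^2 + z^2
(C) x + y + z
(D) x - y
B

Apply T(x,y,z) = (-x, -y, -z) to each option, i.e. replace (x, y, z) by the transformed coordinates.
Substitute the transformed coordinates into each option and compare with the original:
(A) x^3  ->  (-x)^3 = -x^3   [differs from x^3: not invariant]
(B) x^2 + y^2 + z^2  ->  (-x)^2 + (-y)^2 + (-z)^2 = x^2 + y^2 + z^2   [equals x^2 + y^2 + z^2: invariant]
(C) x + y + z  ->  (-x) + (-y) + (-z) = -x - y - z   [differs from x + y + z: not invariant]
(D) x - y  ->  (-x) - (-y) = -x + y   [differs from x - y: not invariant]

Only option (B), x^2 + y^2 + z^2, is unchanged by the transformation.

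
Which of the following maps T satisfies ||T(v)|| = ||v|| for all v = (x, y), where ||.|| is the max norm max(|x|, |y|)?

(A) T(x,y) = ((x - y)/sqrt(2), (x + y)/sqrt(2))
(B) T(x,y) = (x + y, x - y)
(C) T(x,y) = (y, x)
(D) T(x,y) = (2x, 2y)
C

A transformation preserves a norm if ||T(v)|| = ||v|| for every v; a single vector where the norm changes rules an option out.

(A) T(x,y) = ((x - y)/sqrt(2), (x + y)/sqrt(2)): v = (1, 0) has norm max(|1|, |0|) = 1, but T(v) = (sqrt(2)/2, sqrt(2)/2) has norm sqrt(2)/2 -- not preserved.
(B) T(x,y) = (x + y, x - y): v = (1, 1) has norm max(|1|, |1|) = 1, but T(v) = (2, 0) has norm 2 -- not preserved.
(C) T(x,y) = (y, x): preserves the norm -- it only permutes the coordinates and/or flips signs, which leaves max(|x|, |y|) unchanged.
(D) T(x,y) = (2x, 2y): v = (1, 0) has norm max(|1|, |0|) = 1, but T(v) = (2, 0) has norm 2 -- not preserved.

Therefore the answer is (C).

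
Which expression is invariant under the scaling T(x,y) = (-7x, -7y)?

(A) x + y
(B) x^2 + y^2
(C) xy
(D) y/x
D

Under the uniform scaling T(x,y) = (-7x, -7y):
Substitute the transformed coordinates into each option and compare with the original:
(A) x + y  ->  (-7x) + (-7y) = -7x - 7y   [differs from x + y: not invariant]
(B) x^2 + y^2  ->  (-7x)^2 + (-7y)^2 = 49x^2 + 49y^2   [differs from x^2 + y^2: not invariant]
(C) xy  ->  (-7x)(-7y) = 49xy   [differs from xy: not invariant]
(D) y/x  ->  (-7y)/(-7x) = y/x   [equals y/x: invariant]

Only option (D), y/x, is unchanged by the transformation.
The common factor -7 cancels in a ratio of coordinates, while sums, products and sums of squares pick up factors of -7 or 49.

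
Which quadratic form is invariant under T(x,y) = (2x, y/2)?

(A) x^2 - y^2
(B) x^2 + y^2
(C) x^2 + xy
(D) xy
D

T multiplies x by 2 and divides y by 2.
Substitute the transformed coordinates into each option and compare with the original:
(A) x^2 - y^2  ->  (2x)^2 - (y/2)^2 = 4x^2 - y^2/4   [differs from x^2 - y^2: not invariant]
(B) x^2 + y^2  ->  (2x)^2 + (y/2)^2 = 4x^2 + y^2/4   [differs from x^2 + y^2: not invariant]
(C) x^2 + xy  ->  (2x)^2 + (2x)(y/2) = 4x^2 + xy   [differs from x^2 + xy: not invariant]
(D) xy  ->  (2x)(y/2) = xy   [equals xy: invariant]

Only option (D), xy, is unchanged by the transformation.
The factors 2 and 1/2 cancel only in the pure product xy.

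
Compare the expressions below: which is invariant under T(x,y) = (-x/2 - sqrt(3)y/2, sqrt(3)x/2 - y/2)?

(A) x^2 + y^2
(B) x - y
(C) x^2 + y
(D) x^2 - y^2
A

An expression E(x,y) is invariant under T if E(T(x,y)) = E(x,y). Here T(x,y) = (-x/2 - sqrt(3)y/2, sqrt(3)x/2 - y/2).
Substitute the transformed coordinates into each option and compare with the original:
(A) x^2 + y^2  ->  (-x/2 - sqrt(3)y/2)^2 + (sqrt(3)x/2 - y/2)^2 = x^2 + y^2   [equals x^2 + y^2: invariant]
(B) x - y  ->  (-x/2 - sqrt(3)y/2) - (sqrt(3)x/2 - y/2) = -sqrt(3)x/2 - x/2 - sqrt(3)y/2 + y/2   [differs from x - y: not invariant]
(C) x^2 + y  ->  (-x/2 - sqrt(3)y/2)^2 + (sqrt(3)x/2 - y/2) = x^2/4 + sqrt(3)xy/2 + sqrt(3)x/2 + 3y^2/4 - y/2   [differs from x^2 + y: not invariant]
(D) x^2 - y^2  ->  (-x/2 - sqrt(3)y/2)^2 - (sqrt(3)x/2 - y/2)^2 = -x^2/2 + sqrt(3)xy + y^2/2   [differs from x^2 - y^2: not invariant]

Only option (A), x^2 + y^2, is unchanged by the transformation.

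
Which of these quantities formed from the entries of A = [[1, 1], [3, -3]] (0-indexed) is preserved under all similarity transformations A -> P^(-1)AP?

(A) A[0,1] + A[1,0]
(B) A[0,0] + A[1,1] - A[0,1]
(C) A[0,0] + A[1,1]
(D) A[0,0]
C

A[0,0] + A[1,1] is the trace of A. By the cyclic property of the trace, tr(P^(-1)AP) = tr(APP^(-1)) = tr(A), so it is the same for every matrix similar to A.

The other combinations are not similarity invariants. For example, take P = [[1, -1], [0, 1]] (det P = 1), so P^(-1) = [[1, 1], [0, 1]] and
B = P^(-1)AP = [[4, -6], [3, -6]].
Evaluating each option on A and on B:
(A) A[0,1] + A[1,0]: 4 for A, -3 for B -> changes
(B) A[0,0] + A[1,1] - A[0,1]: -3 for A, 4 for B -> changes
(C) A[0,0] + A[1,1]: -2 for A, -2 for B -> unchanged
(D) A[0,0]: 1 for A, 4 for B -> changes

Only (C) A[0,0] + A[1,1] = -2 survives (and it does so for every P, not just this one), so it is the invariant.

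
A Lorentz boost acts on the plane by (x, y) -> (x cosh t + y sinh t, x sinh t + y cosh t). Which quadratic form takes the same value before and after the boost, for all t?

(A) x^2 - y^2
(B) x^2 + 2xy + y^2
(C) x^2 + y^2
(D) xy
A

Write x' = x cosh t + y sinh t, y' = x sinh t + y cosh t and substitute into each option:
(A) x^2 - y^2: (x cosh t + y sinh t)^2 - (x sinh t + y cosh t)^2 = x^2(cosh^2 t - sinh^2 t) + 2xy(cosh t sinh t - sinh t cosh t) + y^2(sinh^2 t - cosh^2 t) = x^2 - y^2   [invariant, using cosh^2 t - sinh^2 t = 1]
(B) x^2 + 2xy + y^2: (x' + y')^2 with x' + y' = (x + y)(cosh t + sinh t) = (x + y)e^t, so it becomes (x + y)^2 e^(2t)   [not invariant for t != 0]
(C) x^2 + y^2: (x cosh t + y sinh t)^2 + (x sinh t + y cosh t)^2 = (x^2 + y^2)(cosh^2 t + sinh^2 t) + 4xy sinh t cosh t = (x^2 + y^2) cosh 2t + 2xy sinh 2t   [not invariant for t != 0]
(D) xy: (x cosh t + y sinh t)(x sinh t + y cosh t) = xy(cosh^2 t + sinh^2 t) + (x^2 + y^2) sinh t cosh t = xy cosh 2t + (x^2 + y^2)(sinh 2t)/2   [not invariant for t != 0]

Only (A) x^2 - y^2 is unchanged; it is the Minkowski form preserved by Lorentz boosts, just as x^2 + y^2 is preserved by ordinary rotations.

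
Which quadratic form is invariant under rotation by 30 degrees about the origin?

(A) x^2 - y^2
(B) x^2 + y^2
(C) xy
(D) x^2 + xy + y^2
B

Rotation by 30 degrees sends (x, y) to (sqrt(3)x/2 - y/2, x/2 + sqrt(3)y/2).
Substitute the transformed coordinates into each option and compare with the original:
(A) x^2 - y^2  ->  (sqrt(3)x/2 - y/2)^2 - (x/2 + sqrt(3)y/2)^2 = x^2/2 - sqrt(3)xy - y^2/2   [differs from x^2 - y^2: not invariant]
(B) x^2 + y^2  ->  (sqrt(3)x/2 - y/2)^2 + (x/2 + sqrt(3)y/2)^2 = x^2 + y^2   [equals x^2 + y^2: invariant]
(C) xy  ->  (sqrt(3)x/2 - y/2)(x/2 + sqrt(3)y/2) = sqrt(3)x^2/4 + xy/2 - sqrt(3)y^2/4   [differs from xy: not invariant]
(D) x^2 + xy + y^2  ->  (sqrt(3)x/2 - y/2)^2 + (sqrt(3)x/2 - y/2)(x/2 + sqrt(3)y/2) + (x/2 + sqrt(3)y/2)^2 = sqrt(3)x^2/4 + x^2 + xy/2 - sqrt(3)y^2/4 + y^2   [differs from x^2 + xy + y^2: not invariant]

Only option (B), x^2 + y^2, is unchanged by the transformation.
x^2 + y^2 is the squared distance from the origin, which rotations preserve.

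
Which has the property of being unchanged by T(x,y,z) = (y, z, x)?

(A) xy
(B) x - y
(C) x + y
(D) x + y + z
D

Apply T(x,y,z) = (y, z, x) to each option, i.e. replace (x, y, z) by the transformed coordinates.
Substitute the transformed coordinates into each option and compare with the original:
(A) xy  ->  (y)(z) = yz   [differs from xy: not invariant]
(B) x - y  ->  (y) - (z) = y - z   [differs from x - y: not invariant]
(C) x + y  ->  (y) + (z) = y + z   [differs from x + y: not invariant]
(D) x + y + z  ->  (y) + (z) + (x) = x + y + z   [equals x + y + z: invariant]

Only option (D), x + y + z, is unchanged by the transformation.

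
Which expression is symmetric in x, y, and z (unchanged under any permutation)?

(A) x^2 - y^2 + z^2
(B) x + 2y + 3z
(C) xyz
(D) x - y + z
C

A symmetric expression is unchanged when the variables are permuted; here the transformation to test is the swap (x, y) -> (y, x).
A symmetric expression must survive every permutation; the single swap x <-> y already eliminates the distractors, and the keyed expression is also unchanged by x <-> z and y <-> z (each variable enters it in exactly the same way).
Substitute the transformed coordinates into each option and compare with the original:
(A) x^2 - y^2 + z^2  ->  (y)^2 - (x)^2 + z^2 = -x^2 + y^2 + z^2   [differs from x^2 - y^2 + z^2: not invariant]
(B) x + 2y + 3z  ->  (y) + 2(x) + 3z = 2x + y + 3z   [differs from x + 2y + 3z: not invariant]
(C) xyz  ->  (y)(x)z = xyz   [equals xyz: invariant]
(D) x - y + z  ->  (y) - (x) + z = -x + y + z   [differs from x - y + z: not invariant]

Only option (C), xyz, is unchanged by the transformation.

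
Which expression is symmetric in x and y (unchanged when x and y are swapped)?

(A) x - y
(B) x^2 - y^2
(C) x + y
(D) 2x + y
C

A symmetric expression is unchanged when the variables are permuted; here the transformation to test is the swap (x, y) -> (y, x).
Substitute the transformed coordinates into each option and compare with the original:
(A) x - y  ->  (y) - (x) = -x + y   [differs from x - y: not invariant]
(B) x^2 - y^2  ->  (y)^2 - (x)^2 = -x^2 + y^2   [differs from x^2 - y^2: not invariant]
(C) x + y  ->  (y) + (x) = x + y   [equals x + y: invariant]
(D) 2x + y  ->  2(y) + (x) = x + 2y   [differs from 2x + y: not invariant]

Only option (C), x + y, is unchanged by the transformation.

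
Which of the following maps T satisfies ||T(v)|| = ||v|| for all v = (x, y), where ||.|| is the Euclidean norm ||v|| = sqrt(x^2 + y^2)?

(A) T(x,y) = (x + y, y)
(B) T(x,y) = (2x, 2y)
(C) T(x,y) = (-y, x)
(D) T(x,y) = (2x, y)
C

A transformation preserves a norm if ||T(v)|| = ||v|| for every v; a single vector where the norm changes rules an option out.

(A) T(x,y) = (x + y, y): v = (0, 1) has norm sqrt((0)^2 + (1)^2) = 1, but T(v) = (1, 1) has norm sqrt(2) -- not preserved.
(B) T(x,y) = (2x, 2y): v = (1, 0) has norm sqrt((1)^2 + (0)^2) = 1, but T(v) = (2, 0) has norm 2 -- not preserved.
(C) T(x,y) = (-y, x): preserves the norm -- it is an orthogonal map (a rotation/reflection), and (-y)^2 + (x)^2 simplifies to x^2 + y^2.
(D) T(x,y) = (2x, y): v = (1, 0) has norm sqrt((1)^2 + (0)^2) = 1, but T(v) = (2, 0) has norm 2 -- not preserved.

Therefore the answer is (C).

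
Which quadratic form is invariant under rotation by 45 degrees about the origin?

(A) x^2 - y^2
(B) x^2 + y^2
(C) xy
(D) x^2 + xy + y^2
B

Rotation by 45 degrees sends (x, y) to (sqrt(2)x/2 - sqrt(2)y/2, sqrt(2)x/2 + sqrt(2)y/2).
Substitute the transformed coordinates into each option and compare with the original:
(A) x^2 - y^2  ->  (sqrt(2)x/2 - sqrt(2)y/2)^2 - (sqrt(2)x/2 + sqrt(2)y/2)^2 = -2xy   [differs from x^2 - y^2: not invariant]
(B) x^2 + y^2  ->  (sqrt(2)x/2 - sqrt(2)y/2)^2 + (sqrt(2)x/2 + sqrt(2)y/2)^2 = x^2 + y^2   [equals x^2 + y^2: invariant]
(C) xy  ->  (sqrt(2)x/2 - sqrt(2)y/2)(sqrt(2)x/2 + sqrt(2)y/2) = x^2/2 - y^2/2   [differs from xy: not invariant]
(D) x^2 + xy + y^2  ->  (sqrt(2)x/2 - sqrt(2)y/2)^2 + (sqrt(2)x/2 - sqrt(2)y/2)(sqrt(2)x/2 + sqrt(2)y/2) + (sqrt(2)x/2 + sqrt(2)y/2)^2 = 3x^2/2 + y^2/2   [differs from x^2 + xy + y^2: not invariant]

Only option (B), x^2 + y^2, is unchanged by the transformation.
x^2 + y^2 is the squared distance from the origin, which rotations preserve.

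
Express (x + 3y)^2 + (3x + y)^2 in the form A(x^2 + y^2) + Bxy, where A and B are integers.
10(x^2 + y^2) + 12xy

Expanding: (x + 3y)^2 = x^2 + 6xy + 9y^2
(3x + y)^2 = 9x^2 + 6xy + y^2
Sum = (1+9)(x^2+y^2) + 12xy = 10(x^2 + y^2) + 12xy
This is symmetric in x and y.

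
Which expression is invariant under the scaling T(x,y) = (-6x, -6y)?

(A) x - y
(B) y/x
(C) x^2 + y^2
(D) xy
B

Under the uniform scaling T(x,y) = (-6x, -6y):
Substitute the transformed coordinates into each option and compare with the original:
(A) x - y  ->  (-6x) - (-6y) = -6x + 6y   [differs from x - y: not invariant]
(B) y/x  ->  (-6y)/(-6x) = y/x   [equals y/x: invariant]
(C) x^2 + y^2  ->  (-6x)^2 + (-6y)^2 = 36x^2 + 36y^2   [differs from x^2 + y^2: not invariant]
(D) xy  ->  (-6x)(-6y) = 36xy   [differs from xy: not invariant]

Only option (B), y/x, is unchanged by the transformation.
The common factor -6 cancels in a ratio of coordinates, while sums, products and sums of squares pick up factors of -6 or 36.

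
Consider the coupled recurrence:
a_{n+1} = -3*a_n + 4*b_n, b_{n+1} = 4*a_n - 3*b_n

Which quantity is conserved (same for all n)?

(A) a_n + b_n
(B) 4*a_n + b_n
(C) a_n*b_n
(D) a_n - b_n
A

Replace a_n by a_{n+1} = -3*a_n + 4*b_n and b_n by b_{n+1} = 4*a_n - 3*b_n in each option and simplify:
(A) a_n + b_n  ->  (-3*a_n + 4*b_n) + (4*a_n - 3*b_n) = a_n + b_n   [conserved]
(B) 4*a_n + b_n  ->  4*(-3*a_n + 4*b_n) + (4*a_n - 3*b_n) = -8*a_n + 13*b_n   [not conserved]
(C) a_n*b_n  ->  (-3*a_n + 4*b_n)*(4*a_n - 3*b_n) = -12*a_n^2 + 25*a_n*b_n - 12*b_n^2   [not conserved]
(D) a_n - b_n  ->  (-3*a_n + 4*b_n) - (4*a_n - 3*b_n) = -7*a_n + 7*b_n   [not conserved]

Only (A) a_n + b_n returns to itself after one step, so it is the conserved quantity.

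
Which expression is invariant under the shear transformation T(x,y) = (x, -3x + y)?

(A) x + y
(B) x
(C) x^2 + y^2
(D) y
B

Under the shear T(x,y) = (x, -3x + y):
Substitute the transformed coordinates into each option and compare with the original:
(A) x + y  ->  (x) + (-3x + y) = -2x + y   [differs from x + y: not invariant]
(B) x  ->  (x) = x   [equals x: invariant]
(C) x^2 + y^2  ->  (x)^2 + (-3x + y)^2 = 10x^2 - 6xy + y^2   [differs from x^2 + y^2: not invariant]
(D) y  ->  (-3x + y) = -3x + y   [differs from y: not invariant]

Only option (B), x, is unchanged by the transformation.
A vertical shear moves points parallel to the y-axis, so the x-coordinate (and any function of x alone) is unchanged.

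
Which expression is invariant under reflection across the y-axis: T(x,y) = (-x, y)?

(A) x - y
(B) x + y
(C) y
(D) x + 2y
C

The map is reflection across the y-axis: T(x,y) = (-x, y).
Substitute the transformed coordinates into each option and compare with the original:
(A) x - y  ->  (-x) - (y) = -x - y   [differs from x - y: not invariant]
(B) x + y  ->  (-x) + (y) = -x + y   [differs from x + y: not invariant]
(C) y  ->  (y) = y   [equals y: invariant]
(D) x + 2y  ->  (-x) + 2(y) = -x + 2y   [differs from x + 2y: not invariant]

Only option (C), y, is unchanged by the transformation.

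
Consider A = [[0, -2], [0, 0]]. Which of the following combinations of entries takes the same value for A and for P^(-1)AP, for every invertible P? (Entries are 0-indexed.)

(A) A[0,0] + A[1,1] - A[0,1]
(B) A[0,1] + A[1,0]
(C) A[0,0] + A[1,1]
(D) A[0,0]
C

A[0,0] + A[1,1] is the trace of A. By the cyclic property of the trace, tr(P^(-1)AP) = tr(APP^(-1)) = tr(A), so it is the same for every matrix similar to A.

The other combinations are not similarity invariants. For example, take P = [[1, 1], [1, 2]] (det P = 1), so P^(-1) = [[2, -1], [-1, 1]] and
B = P^(-1)AP = [[-4, -8], [2, 4]].
Evaluating each option on A and on B:
(A) A[0,0] + A[1,1] - A[0,1]: 2 for A, 8 for B -> changes
(B) A[0,1] + A[1,0]: -2 for A, -6 for B -> changes
(C) A[0,0] + A[1,1]: 0 for A, 0 for B -> unchanged
(D) A[0,0]: 0 for A, -4 for B -> changes

Only (C) A[0,0] + A[1,1] = 0 survives (and it does so for every P, not just this one), so it is the invariant.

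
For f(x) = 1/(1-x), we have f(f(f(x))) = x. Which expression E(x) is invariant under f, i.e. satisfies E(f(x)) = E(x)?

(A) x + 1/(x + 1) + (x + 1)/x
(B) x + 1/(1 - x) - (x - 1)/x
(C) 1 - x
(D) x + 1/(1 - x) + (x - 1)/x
D

Replace x by f(x) = 1/(1 - x) in each option and simplify. As a quick numerical cross-check, also compare E(3) with E(f(3)) = E(-1/2).

(A) x + 1/(x + 1) + (x + 1)/x  ->  (1/(1 - x)) + 1/((1/(1 - x)) + 1) + ((1/(1 - x)) + 1)/(1/(1 - x)) = (-x^3 + 6x^2 - 11x + 7)/(x^2 - 3x + 2); check: E(3) = 55/12 but E(-1/2) = 1/2.   [not invariant]
(B) x + 1/(1 - x) - (x - 1)/x  ->  (1/(1 - x)) + 1/(1 - (1/(1 - x))) - ((1/(1 - x)) - 1)/(1/(1 - x)) = (x^2(1 - x) - x + (x - 1)^2)/(x(x - 1)); check: E(3) = 11/6 but E(-1/2) = -17/6.   [not invariant]
(C) 1 - x  ->  1 - (1/(1 - x)) = x/(x - 1); check: E(3) = -2 but E(-1/2) = 3/2.   [not invariant]
(D) x + 1/(1 - x) + (x - 1)/x  ->  (1/(1 - x)) + 1/(1 - (1/(1 - x))) + ((1/(1 - x)) - 1)/(1/(1 - x)), which simplifies back to x + 1/(1 - x) + (x - 1)/x; check: E(3) = 19/6, E(-1/2) = 19/6.   [invariant]

Only (D) is unchanged. Indeed f(f(x)) = 1/(1 - 1/(1-x)) = (1-x)/(-x) = (x-1)/x, so E(x) = x + f(x) + f(f(x)) is the sum over the whole 3-cycle; applying f just permutes the three terms cyclically (x -> f(x) -> f(f(x)) -> x), leaving the sum unchanged.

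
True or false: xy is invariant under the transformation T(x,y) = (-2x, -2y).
False

Substitute T(x,y) = (-2x, -2y) into the expression and compare with the original.

Original: xy
After applying T: (-2x)(-2y) = 4xy

This differs from the original xy (difference: 3xy), so the expression is NOT invariant.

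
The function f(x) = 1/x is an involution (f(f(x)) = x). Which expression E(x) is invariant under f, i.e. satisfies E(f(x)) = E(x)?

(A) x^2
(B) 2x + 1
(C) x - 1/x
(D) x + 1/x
D

Replace x by f(x) = 1/x in each option and simplify. As a quick numerical cross-check, also compare E(5) with E(f(5)) = E(1/5).

(A) x^2  ->  (1/x)^2 = x^(-2); check: E(5) = 25 but E(1/5) = 1/25.   [not invariant]
(B) 2x + 1  ->  2(1/x) + 1 = (x + 2)/x; check: E(5) = 11 but E(1/5) = 7/5.   [not invariant]
(C) x - 1/x  ->  (1/x) - 1/(1/x) = -x + 1/x; check: E(5) = 24/5 but E(1/5) = -24/5.   [not invariant]
(D) x + 1/x  ->  (1/x) + 1/(1/x), which simplifies back to x + 1/x; check: E(5) = 26/5, E(1/5) = 26/5.   [invariant]

Only (D) is unchanged. E is symmetric under swapping x with f(x) = 1/x, which is exactly what an involution does.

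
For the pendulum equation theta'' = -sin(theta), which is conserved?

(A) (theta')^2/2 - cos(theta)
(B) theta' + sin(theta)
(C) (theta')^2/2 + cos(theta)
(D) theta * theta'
A

A first integral I satisfies dI/dt = 0 along every solution. Differentiate each option and use the equation of motion:
(A) d/dt[(theta')^2/2 - cos(theta)] = theta' theta'' + sin(theta) theta' = theta'(-sin(theta)) + theta' sin(theta) = 0
(B) d/dt[theta' + sin(theta)] = theta'' + cos(theta) theta' = -sin(theta) + theta' cos(theta), not identically 0
(C) d/dt[(theta')^2/2 + cos(theta)] = theta' theta'' - sin(theta) theta' = -2 theta' sin(theta), not identically 0
(D) d/dt[theta * theta'] = (theta')^2 + theta theta'' = (theta')^2 - theta sin(theta), not identically 0

Only (A) has zero time-derivative. This is the total energy: kinetic (theta')^2/2 plus potential -cos(theta).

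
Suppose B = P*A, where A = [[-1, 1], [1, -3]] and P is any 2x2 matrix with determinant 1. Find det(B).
2

By the multiplicative property of determinants, det(B) = det(P*A) = det(P) * det(A) = det(A),
so the determinant is invariant under multiplication by any determinant-1 matrix; we just need det(A).

det(A) = (-1)(-3) - (1)(1) = 3 - 1 = 2

Therefore det(B) = 1 * 2 = 2.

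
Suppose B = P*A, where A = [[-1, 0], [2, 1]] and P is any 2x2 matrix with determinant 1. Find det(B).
-1

By the multiplicative property of determinants, det(B) = det(P*A) = det(P) * det(A) = det(A),
so the determinant is invariant under multiplication by any determinant-1 matrix; we just need det(A).

det(A) = (-1)(1) - (0)(2) = -1 - 0 = -1

Therefore det(B) = 1 * (-1) = -1.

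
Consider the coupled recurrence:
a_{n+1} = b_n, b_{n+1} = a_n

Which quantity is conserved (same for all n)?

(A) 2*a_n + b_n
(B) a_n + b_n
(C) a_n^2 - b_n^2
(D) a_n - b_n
B

Replace a_n by a_{n+1} = b_n and b_n by b_{n+1} = a_n in each option and simplify:
(A) 2*a_n + b_n  ->  2*(b_n) + (a_n) = a_n + 2*b_n   [not conserved]
(B) a_n + b_n  ->  (b_n) + (a_n) = a_n + b_n   [conserved]
(C) a_n^2 - b_n^2  ->  (b_n)^2 - (a_n)^2 = -a_n^2 + b_n^2   [not conserved]
(D) a_n - b_n  ->  (b_n) - (a_n) = -a_n + b_n   [not conserved]

Only (B) a_n + b_n returns to itself after one step, so it is the conserved quantity.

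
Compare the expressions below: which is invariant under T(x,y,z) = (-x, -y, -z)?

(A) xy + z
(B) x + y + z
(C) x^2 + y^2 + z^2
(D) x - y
C

Apply T(x,y,z) = (-x, -y, -z) to each option, i.e. replace (x, y, z) by the transformed coordinates.
Substitute the transformed coordinates into each option and compare with the original:
(A) xy + z  ->  (-x)(-y) + (-z) = xy - z   [differs from xy + z: not invariant]
(B) x + y + z  ->  (-x) + (-y) + (-z) = -x - y - z   [differs from x + y + z: not invariant]
(C) x^2 + y^2 + z^2  ->  (-x)^2 + (-y)^2 + (-z)^2 = x^2 + y^2 + z^2   [equals x^2 + y^2 + z^2: invariant]
(D) x - y  ->  (-x) - (-y) = -x + y   [differs from x - y: not invariant]

Only option (C), x^2 + y^2 + z^2, is unchanged by the transformation.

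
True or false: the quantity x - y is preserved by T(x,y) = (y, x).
False

Substitute T(x,y) = (y, x) into the expression and compare with the original.

Original: x - y
After applying T: (y) - (x) = -x + y

This differs from the original x - y (difference: -2x + 2y), so the expression is NOT invariant.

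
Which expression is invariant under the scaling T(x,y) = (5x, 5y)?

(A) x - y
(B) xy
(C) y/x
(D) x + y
C

Under the uniform scaling T(x,y) = (5x, 5y):
Substitute the transformed coordinates into each option and compare with the original:
(A) x - y  ->  (5x) - (5y) = 5x - 5y   [differs from x - y: not invariant]
(B) xy  ->  (5x)(5y) = 25xy   [differs from xy: not invariant]
(C) y/x  ->  (5y)/(5x) = y/x   [equals y/x: invariant]
(D) x + y  ->  (5x) + (5y) = 5x + 5y   [differs from x + y: not invariant]

Only option (C), y/x, is unchanged by the transformation.
The common factor 5 cancels in a ratio of coordinates, while sums, products and sums of squares pick up factors of 5 or 25.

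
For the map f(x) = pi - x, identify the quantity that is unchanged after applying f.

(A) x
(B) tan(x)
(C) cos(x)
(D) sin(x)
D

For f(x) = pi - x:
sin(pi - x) = sin(x), so sine is invariant under this transformation.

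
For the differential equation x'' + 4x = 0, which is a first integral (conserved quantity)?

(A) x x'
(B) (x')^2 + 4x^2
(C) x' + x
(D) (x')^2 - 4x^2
B

A first integral I satisfies dI/dt = 0 along every solution. Differentiate each option and use the equation of motion:
(A) d/dt[x x'] = (x')^2 + x x'' = (x')^2 - 4x^2, not identically 0
(B) d/dt[(x')^2 + 4x^2] = 2x'x'' + 8x x' = 2x'(-4x) + 8x x' = 0
(C) d/dt[x' + x] = x'' + x' = -4x + x', not identically 0
(D) d/dt[(x')^2 - 4x^2] = 2x'x'' - 8x x' = -16x x', not identically 0

Only (B) has zero time-derivative. So the energy-like quantity (x')^2 + 4x^2 is the first integral.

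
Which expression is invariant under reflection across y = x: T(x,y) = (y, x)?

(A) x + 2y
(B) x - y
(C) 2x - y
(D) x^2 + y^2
D

The map is reflection across y = x: T(x,y) = (y, x).
Substitute the transformed coordinates into each option and compare with the original:
(A) x + 2y  ->  (y) + 2(x) = 2x + y   [differs from x + 2y: not invariant]
(B) x - y  ->  (y) - (x) = -x + y   [differs from x - y: not invariant]
(C) 2x - y  ->  2(y) - (x) = -x + 2y   [differs from 2x - y: not invariant]
(D) x^2 + y^2  ->  (y)^2 + (x)^2 = x^2 + y^2   [equals x^2 + y^2: invariant]

Only option (D), x^2 + y^2, is unchanged by the transformation.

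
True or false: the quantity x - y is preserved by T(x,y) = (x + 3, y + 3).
True

Substitute T(x,y) = (x + 3, y + 3) into the expression and compare with the original.

Original: x - y
After applying T: (x + 3) - (y + 3) = x - y

This is identical to the original x - y, so the expression is invariant.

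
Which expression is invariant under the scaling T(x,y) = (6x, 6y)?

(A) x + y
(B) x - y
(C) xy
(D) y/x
D

Under the uniform scaling T(x,y) = (6x, 6y):
Substitute the transformed coordinates into each option and compare with the original:
(A) x + y  ->  (6x) + (6y) = 6x + 6y   [differs from x + y: not invariant]
(B) x - y  ->  (6x) - (6y) = 6x - 6y   [differs from x - y: not invariant]
(C) xy  ->  (6x)(6y) = 36xy   [differs from xy: not invariant]
(D) y/x  ->  (6y)/(6x) = y/x   [equals y/x: invariant]

Only option (D), y/x, is unchanged by the transformation.
The common factor 6 cancels in a ratio of coordinates, while sums, products and sums of squares pick up factors of 6 or 36.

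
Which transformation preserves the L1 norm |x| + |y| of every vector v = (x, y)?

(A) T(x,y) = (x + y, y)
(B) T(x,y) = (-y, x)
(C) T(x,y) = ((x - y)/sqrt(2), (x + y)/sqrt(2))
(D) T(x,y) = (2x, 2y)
B

A transformation preserves a norm if ||T(v)|| = ||v|| for every v; a single vector where the norm changes rules an option out.

(A) T(x,y) = (x + y, y): v = (0, 1) has norm |0| + |1| = 1, but T(v) = (1, 1) has norm 2 -- not preserved.
(B) T(x,y) = (-y, x): preserves the norm -- it only permutes the coordinates and/or flips signs, which leaves |x| + |y| unchanged.
(C) T(x,y) = ((x - y)/sqrt(2), (x + y)/sqrt(2)): v = (1, 0) has norm |1| + |0| = 1, but T(v) = (sqrt(2)/2, sqrt(2)/2) has norm sqrt(2) -- not preserved.
(D) T(x,y) = (2x, 2y): v = (1, 0) has norm |1| + |0| = 1, but T(v) = (2, 0) has norm 2 -- not preserved.

Therefore the answer is (B).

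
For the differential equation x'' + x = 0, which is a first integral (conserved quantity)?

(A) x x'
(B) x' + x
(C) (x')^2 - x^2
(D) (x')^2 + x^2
D

A first integral I satisfies dI/dt = 0 along every solution. Differentiate each option and use the equation of motion:
(A) d/dt[x x'] = (x')^2 + x x'' = (x')^2 - x^2, not identically 0
(B) d/dt[x' + x] = x'' + x' = -x + x', not identically 0
(C) d/dt[(x')^2 - x^2] = 2x'x'' - 2x x' = -4x x', not identically 0
(D) d/dt[(x')^2 + x^2] = 2x'x'' + 2x x' = 2x'(-x) + 2x x' = 0

Only (D) has zero time-derivative. So the energy-like quantity (x')^2 + x^2 is the first integral.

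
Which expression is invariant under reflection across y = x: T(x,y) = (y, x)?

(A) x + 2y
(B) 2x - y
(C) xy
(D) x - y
C

The map is reflection across y = x: T(x,y) = (y, x).
Substitute the transformed coordinates into each option and compare with the original:
(A) x + 2y  ->  (y) + 2(x) = 2x + y   [differs from x + 2y: not invariant]
(B) 2x - y  ->  2(y) - (x) = -x + 2y   [differs from 2x - y: not invariant]
(C) xy  ->  (y)(x) = xy   [equals xy: invariant]
(D) x - y  ->  (y) - (x) = -x + y   [differs from x - y: not invariant]

Only option (C), xy, is unchanged by the transformation.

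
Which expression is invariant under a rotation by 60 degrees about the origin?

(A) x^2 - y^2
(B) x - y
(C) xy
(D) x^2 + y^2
D

A rotation by 60 degrees sends (x, y) to (x/2 - sqrt(3)y/2, sqrt(3)x/2 + y/2).
Substitute the transformed coordinates into each option and compare with the original:
(A) x^2 - y^2  ->  (x/2 - sqrt(3)y/2)^2 - (sqrt(3)x/2 + y/2)^2 = -x^2/2 - sqrt(3)xy + y^2/2   [differs from x^2 - y^2: not invariant]
(B) x - y  ->  (x/2 - sqrt(3)y/2) - (sqrt(3)x/2 + y/2) = -sqrt(3)x/2 + x/2 - sqrt(3)y/2 - y/2   [differs from x - y: not invariant]
(C) xy  ->  (x/2 - sqrt(3)y/2)(sqrt(3)x/2 + y/2) = sqrt(3)x^2/4 - xy/2 - sqrt(3)y^2/4   [differs from xy: not invariant]
(D) x^2 + y^2  ->  (x/2 - sqrt(3)y/2)^2 + (sqrt(3)x/2 + y/2)^2 = x^2 + y^2   [equals x^2 + y^2: invariant]

Only option (D), x^2 + y^2, is unchanged by the transformation.
Geometrically, x^2 + y^2 is the squared distance from the origin, which every rotation about the origin preserves.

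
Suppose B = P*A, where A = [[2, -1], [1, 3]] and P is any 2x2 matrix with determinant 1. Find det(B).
7

By the multiplicative property of determinants, det(B) = det(P*A) = det(P) * det(A) = det(A),
so the determinant is invariant under multiplication by any determinant-1 matrix; we just need det(A).

det(A) = (2)(3) - (-1)(1) = 6 - (-1) = 7

Therefore det(B) = 1 * 7 = 7.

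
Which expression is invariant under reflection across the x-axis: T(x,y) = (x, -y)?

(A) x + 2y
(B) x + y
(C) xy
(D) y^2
D

The map is reflection across the x-axis: T(x,y) = (x, -y).
Substitute the transformed coordinates into each option and compare with the original:
(A) x + 2y  ->  (x) + 2(-y) = x - 2y   [differs from x + 2y: not invariant]
(B) x + y  ->  (x) + (-y) = x - y   [differs from x + y: not invariant]
(C) xy  ->  (x)(-y) = -xy   [differs from xy: not invariant]
(D) y^2  ->  (-y)^2 = y^2   [equals y^2: invariant]

Only option (D), y^2, is unchanged by the transformation.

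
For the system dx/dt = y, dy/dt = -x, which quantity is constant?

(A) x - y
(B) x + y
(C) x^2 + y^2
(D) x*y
C

A first integral I satisfies dI/dt = 0 along every solution. Differentiate each option and use the equation of motion:
(A) d/dt[x - y] = y - (-x) = x + y, not identically 0
(B) d/dt[x + y] = y + (-x) = y - x, not identically 0
(C) d/dt[x^2 + y^2] = 2x*dx/dt + 2y*dy/dt = 2x*y + 2y*(-x) = 0
(D) d/dt[x*y] = (dx/dt)y + x(dy/dt) = y^2 - x^2, not identically 0

Only (C) has zero time-derivative. So x^2 + y^2 (the squared radius; trajectories are circles) is the conserved quantity.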